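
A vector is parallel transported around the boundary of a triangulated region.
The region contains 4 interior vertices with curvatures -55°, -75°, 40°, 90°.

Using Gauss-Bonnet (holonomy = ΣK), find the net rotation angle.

Holonomy = total enclosed curvature = (-55°) + (-75°) + 40° + 90° = 0°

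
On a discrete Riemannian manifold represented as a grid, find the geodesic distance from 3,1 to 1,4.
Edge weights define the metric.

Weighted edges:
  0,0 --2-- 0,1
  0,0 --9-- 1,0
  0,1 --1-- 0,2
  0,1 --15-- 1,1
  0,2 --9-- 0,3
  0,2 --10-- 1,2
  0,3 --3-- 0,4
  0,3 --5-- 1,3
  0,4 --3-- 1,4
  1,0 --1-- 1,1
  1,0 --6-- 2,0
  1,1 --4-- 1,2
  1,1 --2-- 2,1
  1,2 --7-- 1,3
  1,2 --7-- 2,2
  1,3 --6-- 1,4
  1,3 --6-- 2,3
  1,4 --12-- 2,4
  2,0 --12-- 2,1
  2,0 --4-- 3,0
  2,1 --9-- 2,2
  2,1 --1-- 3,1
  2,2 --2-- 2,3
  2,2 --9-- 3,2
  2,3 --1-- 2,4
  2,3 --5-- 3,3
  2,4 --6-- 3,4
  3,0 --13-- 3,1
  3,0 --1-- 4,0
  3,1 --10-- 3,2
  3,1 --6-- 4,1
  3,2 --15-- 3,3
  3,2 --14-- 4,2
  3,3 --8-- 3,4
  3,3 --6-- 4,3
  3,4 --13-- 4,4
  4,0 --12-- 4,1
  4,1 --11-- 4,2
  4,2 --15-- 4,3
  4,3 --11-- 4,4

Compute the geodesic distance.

Shortest path: 3,1 → 2,1 → 1,1 → 1,2 → 1,3 → 1,4, total weight = 20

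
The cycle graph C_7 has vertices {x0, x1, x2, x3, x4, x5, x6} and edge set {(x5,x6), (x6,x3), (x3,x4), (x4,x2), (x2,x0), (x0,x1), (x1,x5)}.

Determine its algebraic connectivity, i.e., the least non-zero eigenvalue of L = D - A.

The cycle graph C_n has Laplacian eigenvalues λ_k = 2 − 2cos(2πk/n), k = 0, 1, …, n−1. Here n = 7:
k=0: 2 − 2cos(0) = 0.0; k=1: 2 − 2cos(2π/7) = 0.753; k=2: 2 − 2cos(4π/7) = 2.445; k=3: 2 − 2cos(6π/7) = 3.8019; k=4: 2 − 2cos(8π/7) = 3.8019; k=5: 2 − 2cos(10π/7) = 2.445; k=6: 2 − 2cos(12π/7) = 0.753.
Laplacian eigenvalues: [0.0, 0.753, 0.753, 2.445, 2.445, 3.8019, 3.8019]. Algebraic connectivity (smallest non-zero eigenvalue) = 0.753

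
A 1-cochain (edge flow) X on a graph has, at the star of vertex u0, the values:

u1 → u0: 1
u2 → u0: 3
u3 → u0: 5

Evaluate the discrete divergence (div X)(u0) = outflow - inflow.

Divergence = sum of outgoing flows = (-1) + (-3) + (-5) = -9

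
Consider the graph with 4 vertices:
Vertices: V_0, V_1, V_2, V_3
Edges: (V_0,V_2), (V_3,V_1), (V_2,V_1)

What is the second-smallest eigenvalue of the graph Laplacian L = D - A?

Degrees: deg(V_0) = 1, deg(V_1) = 2, deg(V_2) = 2, deg(V_3) = 1.
L = D − A with rows/columns ordered (V_0, V_1, V_2, V_3):
  [ 1,  0, -1,  0]
  [ 0,  2, -1, -1]
  [-1, -1,  2,  0]
  [ 0, -1,  0,  1]
Characteristic polynomial: det(λI − L) = λ(λ² − 4λ + 2)(λ − 2).
Roots: λ = 0; (λ² − 4λ + 2) = 0 ⇒ λ = 2 ± √2 ≈ 0.5858, 3.4142; (λ − 2) = 0 ⇒ λ = 2.
(Check: the roots sum (with multiplicity) to 6, matching trace L = Σdeg = 2·3 = 6.)
Laplacian eigenvalues: [0.0, 0.5858, 2.0, 3.4142]. Algebraic connectivity (smallest non-zero eigenvalue) = 0.5858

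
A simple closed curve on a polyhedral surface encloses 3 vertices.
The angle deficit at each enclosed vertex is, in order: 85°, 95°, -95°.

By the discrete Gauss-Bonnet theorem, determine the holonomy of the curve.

Holonomy = total enclosed curvature = 85° + 95° + (-95°) = 85°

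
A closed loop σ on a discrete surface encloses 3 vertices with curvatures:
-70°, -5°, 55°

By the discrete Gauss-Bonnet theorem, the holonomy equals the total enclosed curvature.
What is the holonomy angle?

Holonomy = total enclosed curvature = (-70°) + (-5°) + 55° = -20°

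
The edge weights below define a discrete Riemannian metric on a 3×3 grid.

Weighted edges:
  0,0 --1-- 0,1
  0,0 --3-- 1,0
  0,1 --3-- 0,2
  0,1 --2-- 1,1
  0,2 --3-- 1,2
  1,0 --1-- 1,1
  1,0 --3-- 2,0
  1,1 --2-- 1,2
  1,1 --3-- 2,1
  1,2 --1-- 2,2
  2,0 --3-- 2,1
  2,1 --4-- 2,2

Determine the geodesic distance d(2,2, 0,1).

Shortest path: 2,2 → 1,2 → 1,1 → 0,1, total weight = 5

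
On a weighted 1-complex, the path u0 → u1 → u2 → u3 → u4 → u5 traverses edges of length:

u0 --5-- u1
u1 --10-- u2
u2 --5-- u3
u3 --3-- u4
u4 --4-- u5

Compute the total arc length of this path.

Arc length = 5 + 10 + 5 + 3 + 4 = 27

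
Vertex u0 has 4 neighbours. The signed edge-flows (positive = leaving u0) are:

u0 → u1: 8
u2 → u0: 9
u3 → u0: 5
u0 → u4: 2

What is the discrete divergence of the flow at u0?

Divergence = sum of outgoing flows = 8 + (-9) + (-5) + 2 = -4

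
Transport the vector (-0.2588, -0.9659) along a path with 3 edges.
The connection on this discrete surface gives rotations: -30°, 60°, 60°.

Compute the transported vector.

Total rotation: (-30°) + 60° + 60° = 90°. Final vector: (0.9659, -0.2588)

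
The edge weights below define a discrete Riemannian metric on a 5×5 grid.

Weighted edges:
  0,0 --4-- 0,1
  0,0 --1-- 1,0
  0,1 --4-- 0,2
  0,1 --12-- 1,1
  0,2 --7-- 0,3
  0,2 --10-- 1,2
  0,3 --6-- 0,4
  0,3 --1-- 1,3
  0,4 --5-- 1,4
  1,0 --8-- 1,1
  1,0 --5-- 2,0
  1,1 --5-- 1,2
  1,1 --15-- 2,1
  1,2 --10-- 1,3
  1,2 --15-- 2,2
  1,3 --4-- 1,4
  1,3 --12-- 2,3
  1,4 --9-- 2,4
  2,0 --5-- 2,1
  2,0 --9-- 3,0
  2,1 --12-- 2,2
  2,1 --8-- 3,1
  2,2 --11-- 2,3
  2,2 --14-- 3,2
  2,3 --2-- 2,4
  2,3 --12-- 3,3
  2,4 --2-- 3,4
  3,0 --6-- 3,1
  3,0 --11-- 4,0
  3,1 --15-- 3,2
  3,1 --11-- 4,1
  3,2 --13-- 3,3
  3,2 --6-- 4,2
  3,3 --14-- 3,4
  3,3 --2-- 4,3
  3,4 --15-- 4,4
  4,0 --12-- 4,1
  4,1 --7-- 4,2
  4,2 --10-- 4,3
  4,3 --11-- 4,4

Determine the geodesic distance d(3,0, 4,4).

Shortest path: 3,0 → 3,1 → 4,1 → 4,2 → 4,3 → 4,4, total weight = 45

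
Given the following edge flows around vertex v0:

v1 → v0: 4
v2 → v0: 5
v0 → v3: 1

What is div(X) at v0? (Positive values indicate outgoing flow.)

Divergence = sum of outgoing flows = (-4) + (-5) + 1 = -8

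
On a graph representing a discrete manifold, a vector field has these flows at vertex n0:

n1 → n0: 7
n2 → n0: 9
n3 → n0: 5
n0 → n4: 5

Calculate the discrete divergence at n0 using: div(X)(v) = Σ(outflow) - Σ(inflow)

Divergence = sum of outgoing flows = (-7) + (-9) + (-5) + 5 = -16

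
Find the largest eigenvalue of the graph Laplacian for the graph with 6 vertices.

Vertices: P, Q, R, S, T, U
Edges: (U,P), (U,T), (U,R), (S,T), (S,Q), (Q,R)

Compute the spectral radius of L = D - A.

Degrees: deg(P) = 1, deg(Q) = 2, deg(R) = 2, deg(S) = 2, deg(T) = 2, deg(U) = 3.
L = D − A with rows/columns ordered (P, Q, R, S, T, U):
  [ 1,  0,  0,  0,  0, -1]
  [ 0,  2, -1, -1,  0,  0]
  [ 0, -1,  2,  0,  0, -1]
  [ 0, -1,  0,  2, -1,  0]
  [ 0,  0,  0, -1,  2, -1]
  [-1,  0, -1,  0, -1,  3]
Characteristic polynomial: det(λI − L) = λ(λ² − 5λ + 3)(λ² − 5λ + 5)(λ − 2).
Roots: λ = 0; (λ² − 5λ + 3) = 0 ⇒ λ = (5 ± √13)/2 ≈ 0.6972, 4.3028; (λ² − 5λ + 5) = 0 ⇒ λ = (5 ± √5)/2 ≈ 1.382, 3.618; (λ − 2) = 0 ⇒ λ = 2.
(Check: the roots sum (with multiplicity) to 12, matching trace L = Σdeg = 2·6 = 12.)
Laplacian eigenvalues: [0.0, 0.6972, 1.382, 2.0, 3.618, 4.3028]. Largest eigenvalue (spectral radius) = 4.3028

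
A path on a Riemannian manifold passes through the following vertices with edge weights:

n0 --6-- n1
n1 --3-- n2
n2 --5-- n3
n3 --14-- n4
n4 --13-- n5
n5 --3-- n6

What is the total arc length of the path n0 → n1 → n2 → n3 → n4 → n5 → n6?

Arc length = 6 + 3 + 5 + 14 + 13 + 3 = 44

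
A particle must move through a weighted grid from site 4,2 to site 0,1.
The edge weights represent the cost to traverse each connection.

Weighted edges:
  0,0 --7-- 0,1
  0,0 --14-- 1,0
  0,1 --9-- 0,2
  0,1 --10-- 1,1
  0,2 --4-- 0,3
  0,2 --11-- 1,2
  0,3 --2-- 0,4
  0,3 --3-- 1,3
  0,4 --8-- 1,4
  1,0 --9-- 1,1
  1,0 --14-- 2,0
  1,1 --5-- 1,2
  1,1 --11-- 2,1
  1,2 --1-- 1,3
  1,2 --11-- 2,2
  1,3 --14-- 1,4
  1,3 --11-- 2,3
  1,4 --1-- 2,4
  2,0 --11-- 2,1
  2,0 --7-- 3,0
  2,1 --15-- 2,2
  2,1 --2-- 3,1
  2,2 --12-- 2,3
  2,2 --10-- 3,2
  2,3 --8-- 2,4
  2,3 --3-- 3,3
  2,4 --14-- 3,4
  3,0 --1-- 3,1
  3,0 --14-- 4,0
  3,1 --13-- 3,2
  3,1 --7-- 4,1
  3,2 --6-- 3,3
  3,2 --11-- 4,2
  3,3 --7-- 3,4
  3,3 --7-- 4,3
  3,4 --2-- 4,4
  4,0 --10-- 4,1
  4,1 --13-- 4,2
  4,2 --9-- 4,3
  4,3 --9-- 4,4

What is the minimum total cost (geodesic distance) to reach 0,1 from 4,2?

Shortest path: 4,2 → 4,1 → 3,1 → 2,1 → 1,1 → 0,1, total weight = 43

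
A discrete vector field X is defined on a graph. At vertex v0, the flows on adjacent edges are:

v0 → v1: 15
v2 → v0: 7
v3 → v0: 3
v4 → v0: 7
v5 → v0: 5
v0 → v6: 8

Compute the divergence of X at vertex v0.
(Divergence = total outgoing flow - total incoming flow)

Divergence = sum of outgoing flows = 15 + (-7) + (-3) + (-7) + (-5) + 8 = 1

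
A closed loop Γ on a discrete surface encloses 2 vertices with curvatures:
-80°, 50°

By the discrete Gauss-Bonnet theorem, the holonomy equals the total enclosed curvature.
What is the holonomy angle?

Holonomy = total enclosed curvature = (-80°) + 50° = -30°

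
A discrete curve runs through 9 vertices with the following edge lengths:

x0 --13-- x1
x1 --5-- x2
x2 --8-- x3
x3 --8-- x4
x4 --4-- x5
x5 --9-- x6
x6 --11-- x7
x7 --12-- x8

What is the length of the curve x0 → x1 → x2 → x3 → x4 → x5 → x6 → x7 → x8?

Arc length = 13 + 5 + 8 + 8 + 4 + 9 + 11 + 12 = 70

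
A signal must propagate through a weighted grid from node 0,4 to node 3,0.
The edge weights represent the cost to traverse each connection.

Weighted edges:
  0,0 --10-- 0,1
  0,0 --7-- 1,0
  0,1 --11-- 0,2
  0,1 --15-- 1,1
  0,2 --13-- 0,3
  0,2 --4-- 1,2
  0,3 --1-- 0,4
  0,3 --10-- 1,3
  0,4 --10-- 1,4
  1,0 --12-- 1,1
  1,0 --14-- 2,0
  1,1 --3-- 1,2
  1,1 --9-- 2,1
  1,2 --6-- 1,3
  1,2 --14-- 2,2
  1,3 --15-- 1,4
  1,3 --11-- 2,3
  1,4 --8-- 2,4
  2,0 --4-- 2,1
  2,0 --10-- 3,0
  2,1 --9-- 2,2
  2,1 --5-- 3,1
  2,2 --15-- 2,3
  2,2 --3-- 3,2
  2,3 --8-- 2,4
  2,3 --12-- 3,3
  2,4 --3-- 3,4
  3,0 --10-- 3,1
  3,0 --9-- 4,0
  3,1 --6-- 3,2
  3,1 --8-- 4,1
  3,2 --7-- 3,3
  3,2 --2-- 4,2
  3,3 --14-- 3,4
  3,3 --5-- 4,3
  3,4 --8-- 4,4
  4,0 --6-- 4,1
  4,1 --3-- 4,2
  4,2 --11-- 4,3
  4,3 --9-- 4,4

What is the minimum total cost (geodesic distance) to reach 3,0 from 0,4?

Shortest path: 0,4 → 0,3 → 1,3 → 1,2 → 1,1 → 2,1 → 2,0 → 3,0, total weight = 43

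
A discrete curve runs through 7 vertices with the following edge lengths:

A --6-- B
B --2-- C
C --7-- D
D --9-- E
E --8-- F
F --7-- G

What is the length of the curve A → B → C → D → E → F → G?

Arc length = 6 + 2 + 7 + 9 + 8 + 7 = 39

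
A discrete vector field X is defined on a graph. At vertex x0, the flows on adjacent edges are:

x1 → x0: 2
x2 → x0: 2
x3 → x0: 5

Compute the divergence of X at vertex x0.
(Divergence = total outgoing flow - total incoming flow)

Divergence = sum of outgoing flows = (-2) + (-2) + (-5) = -9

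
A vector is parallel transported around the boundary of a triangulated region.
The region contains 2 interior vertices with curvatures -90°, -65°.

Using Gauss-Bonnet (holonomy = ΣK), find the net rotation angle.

Holonomy = total enclosed curvature = (-90°) + (-65°) = -155°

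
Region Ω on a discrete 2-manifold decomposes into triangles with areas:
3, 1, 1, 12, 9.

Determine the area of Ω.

3 + 1 + 1 + 12 + 9 = 26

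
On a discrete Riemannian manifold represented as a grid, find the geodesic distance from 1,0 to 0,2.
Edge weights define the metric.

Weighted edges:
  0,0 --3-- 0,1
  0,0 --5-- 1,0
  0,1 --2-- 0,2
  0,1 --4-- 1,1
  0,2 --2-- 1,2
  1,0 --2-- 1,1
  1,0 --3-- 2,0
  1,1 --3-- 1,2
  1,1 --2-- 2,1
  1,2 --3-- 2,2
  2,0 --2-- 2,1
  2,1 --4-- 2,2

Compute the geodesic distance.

Shortest path: 1,0 → 1,1 → 1,2 → 0,2, total weight = 7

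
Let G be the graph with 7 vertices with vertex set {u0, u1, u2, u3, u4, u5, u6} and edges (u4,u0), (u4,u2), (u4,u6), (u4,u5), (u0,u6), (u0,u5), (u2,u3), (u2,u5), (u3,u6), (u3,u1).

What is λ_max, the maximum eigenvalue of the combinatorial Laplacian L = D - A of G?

Degrees: deg(u0) = 3, deg(u1) = 1, deg(u2) = 3, deg(u3) = 3, deg(u4) = 4, deg(u5) = 3, deg(u6) = 3.
L = D − A with rows/columns ordered (u0, u1, u2, u3, u4, u5, u6):
  [ 3,  0,  0,  0, -1, -1, -1]
  [ 0,  1,  0, -1,  0,  0,  0]
  [ 0,  0,  3, -1, -1, -1,  0]
  [ 0, -1, -1,  3,  0,  0, -1]
  [-1,  0, -1,  0,  4, -1, -1]
  [-1,  0, -1,  0, -1,  3,  0]
  [-1,  0,  0, -1, -1,  0,  3]
Characteristic polynomial: det(λI − L) = λ(λ² − 5λ + 3)(λ² − 7λ + 11)(λ² − 8λ + 14).
Roots: λ = 0; (λ² − 5λ + 3) = 0 ⇒ λ = (5 ± √13)/2 ≈ 0.6972, 4.3028; (λ² − 7λ + 11) = 0 ⇒ λ = (7 ± √5)/2 ≈ 2.382, 4.618; (λ² − 8λ + 14) = 0 ⇒ λ = 4 ± √2 ≈ 2.5858, 5.4142.
(Check: the roots sum (with multiplicity) to 20, matching trace L = Σdeg = 2·10 = 20.)
Laplacian eigenvalues: [0.0, 0.6972, 2.382, 2.5858, 4.3028, 4.618, 5.4142]. Largest eigenvalue (spectral radius) = 5.4142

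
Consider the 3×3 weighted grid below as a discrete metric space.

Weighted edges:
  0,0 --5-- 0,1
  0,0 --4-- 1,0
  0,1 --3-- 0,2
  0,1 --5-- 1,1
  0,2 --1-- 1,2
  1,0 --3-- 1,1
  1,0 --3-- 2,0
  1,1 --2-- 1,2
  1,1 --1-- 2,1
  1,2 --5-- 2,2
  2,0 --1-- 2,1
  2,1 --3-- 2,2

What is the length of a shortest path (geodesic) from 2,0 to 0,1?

Shortest path: 2,0 → 2,1 → 1,1 → 0,1, total weight = 7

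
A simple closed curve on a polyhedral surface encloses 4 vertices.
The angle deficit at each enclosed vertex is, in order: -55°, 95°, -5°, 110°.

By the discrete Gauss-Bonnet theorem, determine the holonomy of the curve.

Holonomy = total enclosed curvature = (-55°) + 95° + (-5°) + 110° = 145°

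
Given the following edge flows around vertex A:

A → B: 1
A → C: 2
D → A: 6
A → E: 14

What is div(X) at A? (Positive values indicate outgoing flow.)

Divergence = sum of outgoing flows = 1 + 2 + (-6) + 14 = 11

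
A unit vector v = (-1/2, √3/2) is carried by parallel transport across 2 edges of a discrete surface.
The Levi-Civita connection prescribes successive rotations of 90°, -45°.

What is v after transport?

Total rotation: 90° + (-45°) = 45°. Final vector: (-0.9659, 0.2588)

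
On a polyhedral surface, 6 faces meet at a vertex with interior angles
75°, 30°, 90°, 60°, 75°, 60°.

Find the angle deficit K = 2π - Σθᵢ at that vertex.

Sum of angles = 390°. K = 360° - 390° = -30° = -π/6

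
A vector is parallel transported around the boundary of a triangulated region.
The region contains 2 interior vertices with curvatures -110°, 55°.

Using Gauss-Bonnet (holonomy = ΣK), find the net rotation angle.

Holonomy = total enclosed curvature = (-110°) + 55° = -55°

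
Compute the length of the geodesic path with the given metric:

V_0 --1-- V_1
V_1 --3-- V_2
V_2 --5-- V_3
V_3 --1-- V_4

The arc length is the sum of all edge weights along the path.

Arc length = 1 + 3 + 5 + 1 = 10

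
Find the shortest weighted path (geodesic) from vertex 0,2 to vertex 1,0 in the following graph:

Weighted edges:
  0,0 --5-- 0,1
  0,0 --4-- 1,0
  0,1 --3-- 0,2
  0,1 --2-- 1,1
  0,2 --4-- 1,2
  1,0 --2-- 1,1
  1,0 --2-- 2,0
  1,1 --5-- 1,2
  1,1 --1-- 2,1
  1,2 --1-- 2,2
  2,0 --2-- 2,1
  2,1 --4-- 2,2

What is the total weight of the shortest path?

Shortest path: 0,2 → 0,1 → 1,1 → 1,0, total weight = 7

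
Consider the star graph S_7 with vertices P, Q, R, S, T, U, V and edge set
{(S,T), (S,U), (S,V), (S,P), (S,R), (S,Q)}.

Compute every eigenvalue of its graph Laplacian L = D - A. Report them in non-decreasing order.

The star S_7 is the complete bipartite graph K_{1,6} (one hub of degree 6, 6 leaves of degree 1). The Laplacian spectrum of K_{p,q} is 0, p (multiplicity q−1), q (multiplicity p−1), p+q. With p = 1, q = 6: 0 once, 1 with multiplicity 5, and 7 once. (Check: trace L = sum of degrees = 12 = 5·1 + 7.)
Laplacian eigenvalues (increasing order): [0.0, 1.0, 1.0, 1.0, 1.0, 1.0, 7.0]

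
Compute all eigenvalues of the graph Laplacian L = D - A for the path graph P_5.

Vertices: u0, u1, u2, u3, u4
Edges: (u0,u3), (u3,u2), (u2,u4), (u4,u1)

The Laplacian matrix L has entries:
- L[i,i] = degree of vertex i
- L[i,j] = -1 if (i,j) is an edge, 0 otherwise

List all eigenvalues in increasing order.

The path graph P_n has Laplacian eigenvalues λ_k = 2 − 2cos(kπ/n), k = 0, 1, …, n−1. Here n = 5:
k=0: 2 − 2cos(0) = 0.0; k=1: 2 − 2cos(π/5) = 0.382; k=2: 2 − 2cos(2π/5) = 1.382; k=3: 2 − 2cos(3π/5) = 2.618; k=4: 2 − 2cos(4π/5) = 3.618.
Laplacian eigenvalues (increasing order): [0.0, 0.382, 1.382, 2.618, 3.618]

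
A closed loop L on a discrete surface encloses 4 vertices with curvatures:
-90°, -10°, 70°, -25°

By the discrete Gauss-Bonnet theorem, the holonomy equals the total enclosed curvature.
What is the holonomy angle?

Holonomy = total enclosed curvature = (-90°) + (-10°) + 70° + (-25°) = -55°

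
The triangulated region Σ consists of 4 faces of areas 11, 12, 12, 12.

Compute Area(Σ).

11 + 12 + 12 + 12 = 47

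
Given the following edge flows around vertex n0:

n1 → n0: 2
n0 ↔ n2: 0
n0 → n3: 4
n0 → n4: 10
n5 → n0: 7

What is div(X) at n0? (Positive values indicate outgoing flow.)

Divergence = sum of outgoing flows = (-2) + 0 + 4 + 10 + (-7) = 5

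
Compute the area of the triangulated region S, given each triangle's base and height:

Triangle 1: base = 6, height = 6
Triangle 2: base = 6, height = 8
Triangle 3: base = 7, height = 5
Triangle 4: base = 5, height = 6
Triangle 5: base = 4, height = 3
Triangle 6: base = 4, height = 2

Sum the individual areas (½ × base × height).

(1/2)×6×6 + (1/2)×6×8 + (1/2)×7×5 + (1/2)×5×6 + (1/2)×4×3 + (1/2)×4×2 = 84.5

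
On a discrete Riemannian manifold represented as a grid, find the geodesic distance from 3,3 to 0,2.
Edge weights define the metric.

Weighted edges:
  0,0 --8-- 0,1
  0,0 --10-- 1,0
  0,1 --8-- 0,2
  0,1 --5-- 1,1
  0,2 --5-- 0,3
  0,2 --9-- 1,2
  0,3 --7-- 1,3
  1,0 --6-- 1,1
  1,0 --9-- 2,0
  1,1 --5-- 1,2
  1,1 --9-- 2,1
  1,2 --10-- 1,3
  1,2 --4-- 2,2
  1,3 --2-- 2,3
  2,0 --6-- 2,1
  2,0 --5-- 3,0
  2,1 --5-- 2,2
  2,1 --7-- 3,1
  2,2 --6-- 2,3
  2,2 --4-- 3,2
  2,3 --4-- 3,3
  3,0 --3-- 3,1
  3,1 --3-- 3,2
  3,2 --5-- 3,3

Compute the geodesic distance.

Shortest path: 3,3 → 2,3 → 1,3 → 0,3 → 0,2, total weight = 18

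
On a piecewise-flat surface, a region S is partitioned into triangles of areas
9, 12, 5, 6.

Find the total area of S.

9 + 12 + 5 + 6 = 32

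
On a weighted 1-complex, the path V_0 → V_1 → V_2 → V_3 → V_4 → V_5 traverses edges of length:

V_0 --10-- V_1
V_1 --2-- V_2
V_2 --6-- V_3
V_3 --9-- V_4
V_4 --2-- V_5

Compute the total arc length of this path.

Arc length = 10 + 2 + 6 + 9 + 2 = 29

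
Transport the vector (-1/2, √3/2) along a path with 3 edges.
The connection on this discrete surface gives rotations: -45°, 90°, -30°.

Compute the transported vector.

Total rotation: (-45°) + 90° + (-30°) = 15°. Final vector: (-0.7071, 0.7071)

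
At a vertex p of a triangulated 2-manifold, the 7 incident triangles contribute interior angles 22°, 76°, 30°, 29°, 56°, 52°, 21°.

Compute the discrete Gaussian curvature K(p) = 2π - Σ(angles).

Sum of angles = 286°. K = 360° - 286° = 74° = 37π/90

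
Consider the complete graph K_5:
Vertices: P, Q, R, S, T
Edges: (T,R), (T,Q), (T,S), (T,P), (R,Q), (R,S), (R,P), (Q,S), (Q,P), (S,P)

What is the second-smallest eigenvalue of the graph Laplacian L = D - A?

For the complete graph K_n, L = nI − J (J = all-ones matrix). J has eigenvalues n (once, eigenvector 𝟙) and 0 (multiplicity n−1), so L has eigenvalues 0 (once) and n (multiplicity n−1). Here n = 5: eigenvalue 0 once and 5 with multiplicity 4.
Laplacian eigenvalues: [0.0, 5.0, 5.0, 5.0, 5.0]. Algebraic connectivity (smallest non-zero eigenvalue) = 5.0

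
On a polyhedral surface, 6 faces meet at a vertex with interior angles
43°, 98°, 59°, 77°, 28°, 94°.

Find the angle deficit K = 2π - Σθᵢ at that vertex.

Sum of angles = 399°. K = 360° - 399° = -39° = -13π/60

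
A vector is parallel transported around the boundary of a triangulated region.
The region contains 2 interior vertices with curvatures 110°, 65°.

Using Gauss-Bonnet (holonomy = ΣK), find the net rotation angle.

Holonomy = total enclosed curvature = 110° + 65° = 175°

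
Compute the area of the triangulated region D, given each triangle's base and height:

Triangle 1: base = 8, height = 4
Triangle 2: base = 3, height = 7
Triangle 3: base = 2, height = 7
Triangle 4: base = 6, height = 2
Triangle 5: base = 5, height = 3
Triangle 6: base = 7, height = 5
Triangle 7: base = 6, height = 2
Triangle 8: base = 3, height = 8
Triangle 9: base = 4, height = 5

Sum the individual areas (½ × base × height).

(1/2)×8×4 + (1/2)×3×7 + (1/2)×2×7 + (1/2)×6×2 + (1/2)×5×3 + (1/2)×7×5 + (1/2)×6×2 + (1/2)×3×8 + (1/2)×4×5 = 92.5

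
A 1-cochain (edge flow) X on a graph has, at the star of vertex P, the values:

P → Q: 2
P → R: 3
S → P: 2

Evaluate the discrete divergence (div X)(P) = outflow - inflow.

Divergence = sum of outgoing flows = 2 + 3 + (-2) = 3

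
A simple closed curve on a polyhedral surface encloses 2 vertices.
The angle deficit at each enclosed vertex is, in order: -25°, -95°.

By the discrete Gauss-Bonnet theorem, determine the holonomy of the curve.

Holonomy = total enclosed curvature = (-25°) + (-95°) = -120°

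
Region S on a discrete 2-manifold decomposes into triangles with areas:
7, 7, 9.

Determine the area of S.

7 + 7 + 9 = 23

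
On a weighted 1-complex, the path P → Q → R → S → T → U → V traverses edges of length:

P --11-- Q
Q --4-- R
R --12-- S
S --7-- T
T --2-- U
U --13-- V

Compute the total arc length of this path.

Arc length = 11 + 4 + 12 + 7 + 2 + 13 = 49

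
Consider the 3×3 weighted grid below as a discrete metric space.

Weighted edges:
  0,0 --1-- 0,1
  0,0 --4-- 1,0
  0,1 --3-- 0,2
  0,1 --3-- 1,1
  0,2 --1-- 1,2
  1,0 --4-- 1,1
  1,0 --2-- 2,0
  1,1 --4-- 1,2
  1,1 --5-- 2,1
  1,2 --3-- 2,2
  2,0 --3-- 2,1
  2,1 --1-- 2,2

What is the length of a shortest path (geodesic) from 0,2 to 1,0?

Shortest path: 0,2 → 0,1 → 0,0 → 1,0, total weight = 8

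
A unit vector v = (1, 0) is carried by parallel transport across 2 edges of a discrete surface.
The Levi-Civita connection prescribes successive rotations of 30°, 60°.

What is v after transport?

Total rotation: 30° + 60° = 90°. Final vector: (0, 1)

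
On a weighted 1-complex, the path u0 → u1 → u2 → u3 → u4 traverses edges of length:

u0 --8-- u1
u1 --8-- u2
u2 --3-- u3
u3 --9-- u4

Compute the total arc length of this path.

Arc length = 8 + 8 + 3 + 9 = 28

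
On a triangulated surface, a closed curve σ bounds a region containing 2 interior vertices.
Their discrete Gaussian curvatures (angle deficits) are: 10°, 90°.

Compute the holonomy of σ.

Holonomy = total enclosed curvature = 10° + 90° = 100°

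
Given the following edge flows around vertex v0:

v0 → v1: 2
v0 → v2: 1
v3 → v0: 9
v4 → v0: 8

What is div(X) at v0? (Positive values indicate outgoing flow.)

Divergence = sum of outgoing flows = 2 + 1 + (-9) + (-8) = -14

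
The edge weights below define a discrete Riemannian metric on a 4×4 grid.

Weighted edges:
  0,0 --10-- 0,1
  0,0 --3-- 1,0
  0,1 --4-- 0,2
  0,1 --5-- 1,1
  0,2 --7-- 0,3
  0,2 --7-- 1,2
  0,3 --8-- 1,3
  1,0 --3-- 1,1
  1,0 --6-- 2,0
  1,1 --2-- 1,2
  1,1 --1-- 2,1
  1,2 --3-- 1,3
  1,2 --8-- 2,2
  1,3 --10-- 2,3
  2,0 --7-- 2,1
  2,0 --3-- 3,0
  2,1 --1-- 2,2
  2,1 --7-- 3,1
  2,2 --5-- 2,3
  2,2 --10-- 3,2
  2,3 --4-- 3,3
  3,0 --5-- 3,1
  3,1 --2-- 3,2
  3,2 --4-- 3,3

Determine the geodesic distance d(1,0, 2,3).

Shortest path: 1,0 → 1,1 → 2,1 → 2,2 → 2,3, total weight = 10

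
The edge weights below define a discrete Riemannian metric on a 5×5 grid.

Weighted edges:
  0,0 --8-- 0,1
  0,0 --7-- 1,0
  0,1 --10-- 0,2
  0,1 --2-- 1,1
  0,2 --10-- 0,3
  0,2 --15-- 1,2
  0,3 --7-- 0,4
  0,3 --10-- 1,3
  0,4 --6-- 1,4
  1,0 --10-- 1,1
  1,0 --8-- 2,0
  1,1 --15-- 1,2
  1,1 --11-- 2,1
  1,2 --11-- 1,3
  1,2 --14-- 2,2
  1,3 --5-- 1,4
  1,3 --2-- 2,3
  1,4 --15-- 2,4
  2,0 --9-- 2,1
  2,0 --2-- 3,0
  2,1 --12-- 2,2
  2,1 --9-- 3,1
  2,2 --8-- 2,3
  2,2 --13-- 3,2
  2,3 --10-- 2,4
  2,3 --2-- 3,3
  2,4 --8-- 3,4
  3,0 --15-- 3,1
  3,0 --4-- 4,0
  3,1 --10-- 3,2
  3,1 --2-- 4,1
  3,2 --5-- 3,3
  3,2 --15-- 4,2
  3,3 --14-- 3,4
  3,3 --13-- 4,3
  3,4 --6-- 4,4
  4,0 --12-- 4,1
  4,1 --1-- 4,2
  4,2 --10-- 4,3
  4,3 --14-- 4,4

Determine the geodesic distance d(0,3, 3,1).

Shortest path: 0,3 → 1,3 → 2,3 → 3,3 → 3,2 → 3,1, total weight = 29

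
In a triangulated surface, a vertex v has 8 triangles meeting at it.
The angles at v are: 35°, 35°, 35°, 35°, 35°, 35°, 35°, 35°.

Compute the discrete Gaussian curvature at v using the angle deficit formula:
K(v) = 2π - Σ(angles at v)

Sum of angles = 280°. K = 360° - 280° = 80° = 4π/9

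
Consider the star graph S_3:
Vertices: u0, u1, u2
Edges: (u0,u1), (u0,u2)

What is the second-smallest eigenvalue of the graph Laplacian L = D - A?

The star S_3 is the complete bipartite graph K_{1,2} (one hub of degree 2, 2 leaves of degree 1). The Laplacian spectrum of K_{p,q} is 0, p (multiplicity q−1), q (multiplicity p−1), p+q. With p = 1, q = 2: 0 once, 1 with multiplicity 1, and 3 once. (Check: trace L = sum of degrees = 4 = 1·1 + 3.)
Laplacian eigenvalues: [0.0, 1.0, 3.0]. Algebraic connectivity (smallest non-zero eigenvalue) = 1.0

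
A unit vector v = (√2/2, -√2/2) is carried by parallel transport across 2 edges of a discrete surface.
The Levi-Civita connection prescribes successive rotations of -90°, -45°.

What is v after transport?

Total rotation: (-90°) + (-45°) = -135°. Final vector: (-1, 0)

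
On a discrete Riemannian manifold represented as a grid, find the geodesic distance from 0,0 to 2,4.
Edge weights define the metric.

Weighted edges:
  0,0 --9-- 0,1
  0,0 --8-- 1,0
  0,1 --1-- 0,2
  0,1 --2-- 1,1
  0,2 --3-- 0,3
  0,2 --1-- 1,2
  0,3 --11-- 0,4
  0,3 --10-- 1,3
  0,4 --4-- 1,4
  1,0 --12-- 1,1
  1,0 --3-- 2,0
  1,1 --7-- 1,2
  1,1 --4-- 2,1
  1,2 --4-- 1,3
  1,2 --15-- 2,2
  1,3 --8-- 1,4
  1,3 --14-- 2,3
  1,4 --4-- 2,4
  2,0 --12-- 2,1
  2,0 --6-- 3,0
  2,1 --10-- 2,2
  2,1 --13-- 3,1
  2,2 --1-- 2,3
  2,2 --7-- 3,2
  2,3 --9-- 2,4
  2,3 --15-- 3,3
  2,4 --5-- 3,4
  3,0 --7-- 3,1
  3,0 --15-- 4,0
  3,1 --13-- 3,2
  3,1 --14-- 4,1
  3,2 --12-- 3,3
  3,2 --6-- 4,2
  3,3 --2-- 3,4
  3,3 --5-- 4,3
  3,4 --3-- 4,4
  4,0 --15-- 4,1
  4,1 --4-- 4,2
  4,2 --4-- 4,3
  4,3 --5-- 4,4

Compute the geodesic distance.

Shortest path: 0,0 → 0,1 → 0,2 → 1,2 → 1,3 → 1,4 → 2,4, total weight = 27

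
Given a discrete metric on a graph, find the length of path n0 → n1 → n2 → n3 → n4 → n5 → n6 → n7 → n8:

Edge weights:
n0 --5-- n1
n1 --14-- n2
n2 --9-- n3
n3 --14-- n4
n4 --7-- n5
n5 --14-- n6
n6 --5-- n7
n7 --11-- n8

Arc length = 5 + 14 + 9 + 14 + 7 + 14 + 5 + 11 = 79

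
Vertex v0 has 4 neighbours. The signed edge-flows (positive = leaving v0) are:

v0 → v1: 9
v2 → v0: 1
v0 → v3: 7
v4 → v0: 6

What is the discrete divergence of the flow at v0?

Divergence = sum of outgoing flows = 9 + (-1) + 7 + (-6) = 9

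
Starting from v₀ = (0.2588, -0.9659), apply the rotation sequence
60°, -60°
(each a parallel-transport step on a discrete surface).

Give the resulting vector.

Total rotation: 60° + (-60°) = 0°. Final vector: (0.2588, -0.9659)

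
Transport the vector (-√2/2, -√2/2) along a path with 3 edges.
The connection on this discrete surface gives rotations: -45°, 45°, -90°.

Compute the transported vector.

Total rotation: (-45°) + 45° + (-90°) = -90°. Final vector: (-0.7071, 0.7071)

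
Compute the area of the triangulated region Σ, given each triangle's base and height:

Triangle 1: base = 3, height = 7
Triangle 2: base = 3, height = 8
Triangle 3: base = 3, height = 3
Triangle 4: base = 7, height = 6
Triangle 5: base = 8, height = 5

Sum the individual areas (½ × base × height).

(1/2)×3×7 + (1/2)×3×8 + (1/2)×3×3 + (1/2)×7×6 + (1/2)×8×5 = 68.0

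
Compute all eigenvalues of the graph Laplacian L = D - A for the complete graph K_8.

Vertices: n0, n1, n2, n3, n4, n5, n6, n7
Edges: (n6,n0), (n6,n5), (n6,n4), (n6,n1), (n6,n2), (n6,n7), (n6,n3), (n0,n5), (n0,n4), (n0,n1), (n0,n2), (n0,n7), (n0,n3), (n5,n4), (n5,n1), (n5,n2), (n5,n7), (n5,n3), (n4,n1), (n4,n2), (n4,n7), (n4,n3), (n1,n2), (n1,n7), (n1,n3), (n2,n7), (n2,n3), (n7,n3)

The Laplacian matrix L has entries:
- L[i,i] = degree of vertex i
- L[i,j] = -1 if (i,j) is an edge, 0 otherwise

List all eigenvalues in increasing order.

For the complete graph K_n, L = nI − J (J = all-ones matrix). J has eigenvalues n (once, eigenvector 𝟙) and 0 (multiplicity n−1), so L has eigenvalues 0 (once) and n (multiplicity n−1). Here n = 8: eigenvalue 0 once and 8 with multiplicity 7.
Laplacian eigenvalues (increasing order): [0.0, 8.0, 8.0, 8.0, 8.0, 8.0, 8.0, 8.0]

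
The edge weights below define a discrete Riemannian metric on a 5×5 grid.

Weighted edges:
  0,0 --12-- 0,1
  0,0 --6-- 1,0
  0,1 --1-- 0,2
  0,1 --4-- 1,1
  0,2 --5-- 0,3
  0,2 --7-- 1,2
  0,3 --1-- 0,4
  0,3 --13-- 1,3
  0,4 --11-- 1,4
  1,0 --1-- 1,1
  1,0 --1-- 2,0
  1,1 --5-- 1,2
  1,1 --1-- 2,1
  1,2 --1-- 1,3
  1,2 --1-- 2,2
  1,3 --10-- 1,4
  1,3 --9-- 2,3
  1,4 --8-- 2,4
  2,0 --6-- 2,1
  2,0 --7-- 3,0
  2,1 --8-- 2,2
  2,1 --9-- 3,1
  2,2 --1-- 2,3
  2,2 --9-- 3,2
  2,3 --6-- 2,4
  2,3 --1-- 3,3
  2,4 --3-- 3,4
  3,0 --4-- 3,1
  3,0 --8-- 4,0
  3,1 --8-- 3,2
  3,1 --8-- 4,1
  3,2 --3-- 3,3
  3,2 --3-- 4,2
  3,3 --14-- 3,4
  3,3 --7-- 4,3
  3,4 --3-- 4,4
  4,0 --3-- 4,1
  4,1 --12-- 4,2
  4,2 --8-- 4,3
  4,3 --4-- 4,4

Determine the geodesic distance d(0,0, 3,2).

Shortest path: 0,0 → 1,0 → 1,1 → 1,2 → 2,2 → 2,3 → 3,3 → 3,2, total weight = 18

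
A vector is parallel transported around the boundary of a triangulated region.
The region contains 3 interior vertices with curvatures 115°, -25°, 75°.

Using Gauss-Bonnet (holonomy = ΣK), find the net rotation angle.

Holonomy = total enclosed curvature = 115° + (-25°) + 75° = 165°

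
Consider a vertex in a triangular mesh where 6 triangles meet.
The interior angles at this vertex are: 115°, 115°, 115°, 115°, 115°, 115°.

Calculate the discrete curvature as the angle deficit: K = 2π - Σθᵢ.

Sum of angles = 690°. K = 360° - 690° = -330°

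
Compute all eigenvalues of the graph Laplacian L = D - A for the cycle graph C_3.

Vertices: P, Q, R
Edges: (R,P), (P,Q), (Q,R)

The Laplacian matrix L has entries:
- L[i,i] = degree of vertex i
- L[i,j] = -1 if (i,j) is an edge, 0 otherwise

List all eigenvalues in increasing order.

The cycle graph C_n has Laplacian eigenvalues λ_k = 2 − 2cos(2πk/n), k = 0, 1, …, n−1. Here n = 3:
k=0: 2 − 2cos(0) = 0.0; k=1: 2 − 2cos(2π/3) = 3.0; k=2: 2 − 2cos(4π/3) = 3.0.
Laplacian eigenvalues (increasing order): [0.0, 3.0, 3.0]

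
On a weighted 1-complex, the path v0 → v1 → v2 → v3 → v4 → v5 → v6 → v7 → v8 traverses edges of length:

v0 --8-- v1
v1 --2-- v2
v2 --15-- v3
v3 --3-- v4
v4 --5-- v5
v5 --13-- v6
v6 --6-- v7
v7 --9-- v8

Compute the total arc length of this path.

Arc length = 8 + 2 + 15 + 3 + 5 + 13 + 6 + 9 = 61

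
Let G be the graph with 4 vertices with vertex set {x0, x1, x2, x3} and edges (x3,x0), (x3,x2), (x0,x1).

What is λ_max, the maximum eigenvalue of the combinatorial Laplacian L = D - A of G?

Degrees: deg(x0) = 2, deg(x1) = 1, deg(x2) = 1, deg(x3) = 2.
L = D − A with rows/columns ordered (x0, x1, x2, x3):
  [ 2, -1,  0, -1]
  [-1,  1,  0,  0]
  [ 0,  0,  1, -1]
  [-1,  0, -1,  2]
Characteristic polynomial: det(λI − L) = λ(λ² − 4λ + 2)(λ − 2).
Roots: λ = 0; (λ² − 4λ + 2) = 0 ⇒ λ = 2 ± √2 ≈ 0.5858, 3.4142; (λ − 2) = 0 ⇒ λ = 2.
(Check: the roots sum (with multiplicity) to 6, matching trace L = Σdeg = 2·3 = 6.)
Laplacian eigenvalues: [0.0, 0.5858, 2.0, 3.4142]. Largest eigenvalue (spectral radius) = 3.4142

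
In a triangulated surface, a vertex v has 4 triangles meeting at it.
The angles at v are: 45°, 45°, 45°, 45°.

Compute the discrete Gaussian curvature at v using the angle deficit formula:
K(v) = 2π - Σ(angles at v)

Sum of angles = 180°. K = 360° - 180° = 180°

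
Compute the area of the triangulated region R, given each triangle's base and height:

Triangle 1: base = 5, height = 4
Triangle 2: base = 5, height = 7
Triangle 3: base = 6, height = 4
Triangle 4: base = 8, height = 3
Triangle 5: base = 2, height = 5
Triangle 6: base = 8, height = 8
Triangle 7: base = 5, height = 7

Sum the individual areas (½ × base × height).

(1/2)×5×4 + (1/2)×5×7 + (1/2)×6×4 + (1/2)×8×3 + (1/2)×2×5 + (1/2)×8×8 + (1/2)×5×7 = 106.0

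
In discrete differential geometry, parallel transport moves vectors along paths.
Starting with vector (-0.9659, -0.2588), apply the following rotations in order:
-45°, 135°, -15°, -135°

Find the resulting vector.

Total rotation: (-45°) + 135° + (-15°) + (-135°) = -60°. Final vector: (-0.7071, 0.7071)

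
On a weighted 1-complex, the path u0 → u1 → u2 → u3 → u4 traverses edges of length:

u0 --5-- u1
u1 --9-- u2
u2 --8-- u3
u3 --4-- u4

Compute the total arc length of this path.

Arc length = 5 + 9 + 8 + 4 = 26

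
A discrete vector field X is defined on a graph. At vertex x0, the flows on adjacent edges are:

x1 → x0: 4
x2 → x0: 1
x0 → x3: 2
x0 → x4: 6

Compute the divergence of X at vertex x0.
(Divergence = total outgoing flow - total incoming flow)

Divergence = sum of outgoing flows = (-4) + (-1) + 2 + 6 = 3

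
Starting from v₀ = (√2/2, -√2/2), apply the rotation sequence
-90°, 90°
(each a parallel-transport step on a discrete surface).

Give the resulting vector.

Total rotation: (-90°) + 90° = 0°. Final vector: (0.7071, -0.7071)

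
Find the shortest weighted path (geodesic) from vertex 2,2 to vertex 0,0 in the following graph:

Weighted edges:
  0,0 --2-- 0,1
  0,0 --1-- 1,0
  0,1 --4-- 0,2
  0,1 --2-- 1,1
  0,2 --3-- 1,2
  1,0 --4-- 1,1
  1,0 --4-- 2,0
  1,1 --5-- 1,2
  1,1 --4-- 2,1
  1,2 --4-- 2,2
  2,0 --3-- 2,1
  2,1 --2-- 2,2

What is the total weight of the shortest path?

Shortest path: 2,2 → 2,1 → 1,1 → 0,1 → 0,0, total weight = 10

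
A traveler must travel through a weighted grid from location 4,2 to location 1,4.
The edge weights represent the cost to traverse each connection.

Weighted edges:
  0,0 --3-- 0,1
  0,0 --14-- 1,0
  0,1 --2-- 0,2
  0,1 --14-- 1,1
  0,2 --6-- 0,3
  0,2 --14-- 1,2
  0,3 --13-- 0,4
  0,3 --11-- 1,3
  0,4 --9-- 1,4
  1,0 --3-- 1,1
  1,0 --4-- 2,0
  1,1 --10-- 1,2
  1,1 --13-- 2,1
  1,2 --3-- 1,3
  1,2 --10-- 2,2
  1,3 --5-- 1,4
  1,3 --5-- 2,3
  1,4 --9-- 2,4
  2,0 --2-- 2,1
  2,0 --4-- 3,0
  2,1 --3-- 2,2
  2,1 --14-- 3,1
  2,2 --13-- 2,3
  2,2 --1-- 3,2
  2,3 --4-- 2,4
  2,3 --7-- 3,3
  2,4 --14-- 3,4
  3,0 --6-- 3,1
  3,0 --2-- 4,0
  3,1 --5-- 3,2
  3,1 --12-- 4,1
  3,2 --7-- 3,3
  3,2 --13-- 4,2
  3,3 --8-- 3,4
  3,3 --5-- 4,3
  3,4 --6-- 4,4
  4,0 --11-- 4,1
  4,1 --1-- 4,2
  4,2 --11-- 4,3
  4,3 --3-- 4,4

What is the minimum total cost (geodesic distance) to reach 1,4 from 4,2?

Shortest path: 4,2 → 3,2 → 2,2 → 1,2 → 1,3 → 1,4, total weight = 32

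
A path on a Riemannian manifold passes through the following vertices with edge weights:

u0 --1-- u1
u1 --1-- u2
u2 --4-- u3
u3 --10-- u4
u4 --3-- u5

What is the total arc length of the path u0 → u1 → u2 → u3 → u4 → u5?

Arc length = 1 + 1 + 4 + 10 + 3 = 19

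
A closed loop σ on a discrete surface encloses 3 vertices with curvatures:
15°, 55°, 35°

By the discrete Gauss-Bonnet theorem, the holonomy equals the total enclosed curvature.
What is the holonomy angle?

Holonomy = total enclosed curvature = 15° + 55° + 35° = 105°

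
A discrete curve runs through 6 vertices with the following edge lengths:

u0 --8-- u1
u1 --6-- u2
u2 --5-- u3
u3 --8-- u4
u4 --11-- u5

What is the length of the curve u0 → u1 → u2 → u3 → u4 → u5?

Arc length = 8 + 6 + 5 + 8 + 11 = 38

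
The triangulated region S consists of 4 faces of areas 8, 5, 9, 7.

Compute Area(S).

8 + 5 + 9 + 7 = 29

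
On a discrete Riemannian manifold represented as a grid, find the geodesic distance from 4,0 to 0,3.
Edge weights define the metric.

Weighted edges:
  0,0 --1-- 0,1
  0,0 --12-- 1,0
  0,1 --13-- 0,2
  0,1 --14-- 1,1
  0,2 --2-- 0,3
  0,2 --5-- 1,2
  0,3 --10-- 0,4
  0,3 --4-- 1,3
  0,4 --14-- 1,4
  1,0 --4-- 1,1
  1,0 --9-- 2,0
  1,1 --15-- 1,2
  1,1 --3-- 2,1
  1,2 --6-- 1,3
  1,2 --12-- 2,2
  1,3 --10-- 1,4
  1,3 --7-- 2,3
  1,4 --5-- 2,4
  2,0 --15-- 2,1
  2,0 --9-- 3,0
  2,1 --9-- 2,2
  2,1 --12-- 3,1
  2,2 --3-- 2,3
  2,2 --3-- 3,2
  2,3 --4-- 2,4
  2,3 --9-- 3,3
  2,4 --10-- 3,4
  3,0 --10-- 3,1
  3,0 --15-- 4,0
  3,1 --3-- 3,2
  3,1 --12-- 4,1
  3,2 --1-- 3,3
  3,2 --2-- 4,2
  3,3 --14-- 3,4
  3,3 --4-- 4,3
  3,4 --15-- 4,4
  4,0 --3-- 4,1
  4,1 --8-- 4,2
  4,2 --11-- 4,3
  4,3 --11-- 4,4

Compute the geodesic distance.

Shortest path: 4,0 → 4,1 → 4,2 → 3,2 → 2,2 → 2,3 → 1,3 → 0,3, total weight = 30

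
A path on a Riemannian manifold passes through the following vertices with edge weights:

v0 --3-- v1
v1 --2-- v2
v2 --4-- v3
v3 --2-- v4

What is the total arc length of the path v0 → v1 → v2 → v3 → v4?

Arc length = 3 + 2 + 4 + 2 = 11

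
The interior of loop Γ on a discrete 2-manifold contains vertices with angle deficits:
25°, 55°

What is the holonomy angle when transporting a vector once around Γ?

Holonomy = total enclosed curvature = 25° + 55° = 80°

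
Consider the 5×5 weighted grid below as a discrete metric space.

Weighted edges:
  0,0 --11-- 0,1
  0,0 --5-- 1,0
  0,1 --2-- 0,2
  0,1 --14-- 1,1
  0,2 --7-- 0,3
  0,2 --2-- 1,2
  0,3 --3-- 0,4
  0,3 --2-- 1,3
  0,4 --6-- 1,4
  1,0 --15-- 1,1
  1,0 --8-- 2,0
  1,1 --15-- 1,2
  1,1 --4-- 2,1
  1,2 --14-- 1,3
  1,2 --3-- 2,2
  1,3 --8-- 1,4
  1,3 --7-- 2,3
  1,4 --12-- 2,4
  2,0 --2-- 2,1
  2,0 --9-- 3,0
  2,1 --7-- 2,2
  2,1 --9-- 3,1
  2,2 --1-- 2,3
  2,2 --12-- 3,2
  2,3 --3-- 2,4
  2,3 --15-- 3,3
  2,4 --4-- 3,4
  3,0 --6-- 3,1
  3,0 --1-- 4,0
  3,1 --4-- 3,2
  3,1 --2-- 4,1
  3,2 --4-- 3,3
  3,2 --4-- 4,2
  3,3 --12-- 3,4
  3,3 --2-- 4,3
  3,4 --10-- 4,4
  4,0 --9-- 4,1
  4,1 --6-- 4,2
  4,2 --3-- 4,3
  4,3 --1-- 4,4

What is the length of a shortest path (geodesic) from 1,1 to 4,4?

Shortest path: 1,1 → 2,1 → 3,1 → 3,2 → 3,3 → 4,3 → 4,4, total weight = 24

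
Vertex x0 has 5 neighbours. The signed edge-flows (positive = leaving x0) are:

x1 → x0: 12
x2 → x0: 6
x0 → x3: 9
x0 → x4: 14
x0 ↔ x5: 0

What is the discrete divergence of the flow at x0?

Divergence = sum of outgoing flows = (-12) + (-6) + 9 + 14 + 0 = 5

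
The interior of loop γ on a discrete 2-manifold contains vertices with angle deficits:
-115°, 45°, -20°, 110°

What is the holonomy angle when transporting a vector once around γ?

Holonomy = total enclosed curvature = (-115°) + 45° + (-20°) + 110° = 20°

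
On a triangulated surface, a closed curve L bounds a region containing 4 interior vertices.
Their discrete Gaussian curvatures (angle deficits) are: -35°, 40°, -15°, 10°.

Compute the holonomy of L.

Holonomy = total enclosed curvature = (-35°) + 40° + (-15°) + 10° = 0°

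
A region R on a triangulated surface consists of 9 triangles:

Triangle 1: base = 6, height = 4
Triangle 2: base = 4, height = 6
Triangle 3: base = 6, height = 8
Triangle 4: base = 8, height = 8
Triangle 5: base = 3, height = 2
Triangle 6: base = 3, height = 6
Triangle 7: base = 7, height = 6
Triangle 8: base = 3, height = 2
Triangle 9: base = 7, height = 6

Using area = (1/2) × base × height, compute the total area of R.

(1/2)×6×4 + (1/2)×4×6 + (1/2)×6×8 + (1/2)×8×8 + (1/2)×3×2 + (1/2)×3×6 + (1/2)×7×6 + (1/2)×3×2 + (1/2)×7×6 = 137.0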